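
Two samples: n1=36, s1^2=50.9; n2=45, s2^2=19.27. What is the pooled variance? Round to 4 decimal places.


sp^2 = ((n1-1)*s1^2 + (n2-1)*s2^2)/(n1+n2-2)
(n1-1)*s1^2 = 35 * 50.9 = 1781.5
(n2-1)*s2^2 = 44 * 19.27 = 847.88
numerator = 1781.5 + 847.88 = 2629.38
n1+n2-2 = 79
sp^2 = 2629.38 / 79 = 131469/3950 ≈ 33.283291

33.2833


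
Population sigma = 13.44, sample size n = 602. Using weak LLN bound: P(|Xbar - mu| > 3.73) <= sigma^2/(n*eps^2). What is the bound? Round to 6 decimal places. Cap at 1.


bound = min(1, sigma^2/(n*eps^2))
sigma^2 = 13.44^2 = 180.6336
n*eps^2 = 602 * 3.73^2 = 602 * 13.9129 = 8375.5658
sigma^2/(n*eps^2) = 180.6336 / 8375.5658 ≈ 0.02156673

0.021567


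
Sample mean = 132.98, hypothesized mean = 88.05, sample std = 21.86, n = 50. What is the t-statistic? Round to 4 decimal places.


t = (xbar - mu0) / (s/sqrt(n))
xbar - mu0 = 132.98 - 88.05 = 44.93
sqrt(50) ≈ 7.07106781
s/sqrt(n) = 21.86 / 7.07106781 ≈ 3.09147085
t = 44.93 / 3.09147085 ≈ 14.533535

14.5335


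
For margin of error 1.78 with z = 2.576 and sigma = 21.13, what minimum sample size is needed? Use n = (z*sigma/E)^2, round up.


z*sigma/E = 2.576 * 21.13 / 1.78 ≈ 30.579146
(z*sigma/E)^2 ≈ 935.084174
round up: n = 936

936


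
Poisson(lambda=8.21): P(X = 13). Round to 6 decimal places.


P = e^(-lam) * lam^k / k!
e^(-8.21) ≈ 0.0002719207
lam^k = 8.21^13 ≈ 769947374794.925131
k! = 13! = 6227020800
P = 0.0002719207 * 769947374794.925131 / 6227020800 ≈ 0.033622

0.033622


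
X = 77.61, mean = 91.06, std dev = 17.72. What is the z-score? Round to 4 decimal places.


z = (X - mu) / sigma
X - mu = 77.61 - 91.06 = -13.45
z = -13.45 / 17.72 = -1345/1772 ≈ -0.759029

-0.7590


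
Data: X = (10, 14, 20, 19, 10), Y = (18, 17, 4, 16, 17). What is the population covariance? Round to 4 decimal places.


Cov = (1/n)*sum((xi-xbar)(yi-ybar))
n = 5, xbar = 73/5 = 14.6, ybar = 72/5 = 14.4
sum((xi-xbar)(yi-ybar)) = -79.2
Cov = -79.2 / 5 = -15.84

-15.8400


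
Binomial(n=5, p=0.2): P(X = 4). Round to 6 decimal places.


P = C(n,k) * p^k * (1-p)^(n-k)
C(5,4) = 5
p^k = 0.2^4 = 0.0016
(1-p)^(n-k) = 0.8^1 = 0.8
P = 5 * 0.0016 * 0.8 = 0.0064

0.006400


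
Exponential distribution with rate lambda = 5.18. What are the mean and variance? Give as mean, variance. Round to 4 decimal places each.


mean = 1/lam, var = 1/lam^2
mean = 1 / 5.18 = 50/259 ≈ 0.193050
lam^2 = 5.18^2 = 26.8324
var = 1 / 26.8324 ≈ 0.037268

0.1931, 0.0373


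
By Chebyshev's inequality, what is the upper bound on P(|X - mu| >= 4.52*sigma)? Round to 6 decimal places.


P <= 1/k^2
k^2 = 4.52^2 = 20.4304
1/k^2 = 1 / 20.4304 ≈ 0.04894667

0.048947


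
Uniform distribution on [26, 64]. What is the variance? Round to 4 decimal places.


Var = (b-a)^2 / 12
(b-a)^2 = (64 - 26)^2 = 1444
Var = 1444/12 ≈ 120.333333

120.3333


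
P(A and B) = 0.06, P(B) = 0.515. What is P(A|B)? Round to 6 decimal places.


P(A|B) = P(A and B) / P(B) = 0.06 / 0.515 = 12/103 ≈ 0.11650485

0.116505


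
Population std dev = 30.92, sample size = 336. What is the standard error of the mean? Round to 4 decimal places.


SE = sigma / sqrt(n)
sqrt(336) ≈ 18.330303
SE = 30.92 / 18.330303 ≈ 1.686824

1.6868


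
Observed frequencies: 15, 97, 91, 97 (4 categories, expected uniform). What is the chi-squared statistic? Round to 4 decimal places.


chi2 = sum((O-E)^2/E), E = total/4
total = 300, E = 300/4 = 75
(15 - 75)^2 / 75 = 3600 / 75 = 48
(97 - 75)^2 / 75 = 484 / 75 = 484/75 ≈ 6.453333
(91 - 75)^2 / 75 = 256 / 75 = 256/75 ≈ 3.413333
(97 - 75)^2 / 75 = 484 / 75 = 484/75 ≈ 6.453333
chi2 = 64.32

64.3200


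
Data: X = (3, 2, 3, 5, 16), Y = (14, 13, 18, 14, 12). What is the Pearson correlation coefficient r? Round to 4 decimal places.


r = sum((xi-xbar)(yi-ybar)) / sqrt(sum((xi-xbar)^2) * sum((yi-ybar)^2))
n = 5, xbar = 29/5 = 5.8, ybar = 71/5 = 14.2
Sxy = sum((xi-xbar)(yi-ybar)) = -27.8
Sxx = sum((xi-xbar)^2) = 134.8
Syy = sum((yi-ybar)^2) = 20.8
sqrt(Sxx*Syy) ≈ 52.951298
r = Sxy / sqrt(Sxx*Syy) = -27.8 / 52.951298 ≈ -0.525011

-0.5250


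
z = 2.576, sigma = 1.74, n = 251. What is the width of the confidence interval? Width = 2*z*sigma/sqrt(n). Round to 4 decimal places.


width = 2*z*sigma/sqrt(n)
2*z*sigma = 2 * 2.576 * 1.74 = 8.96448
sqrt(251) ≈ 15.842980
width = 8.96448 / 15.842980 ≈ 0.565833

0.5658


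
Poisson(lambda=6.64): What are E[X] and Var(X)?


E[X] = Var(X) = lambda = 6.64

6.64, 6.64


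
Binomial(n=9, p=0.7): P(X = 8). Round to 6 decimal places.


P = C(n,k) * p^k * (1-p)^(n-k)
C(9,8) = 9
p^k = 0.7^8 = 0.05764801
(1-p)^(n-k) = 0.3^1 = 0.3
P = 9 * 0.05764801 * 0.3 ≈ 0.155650

0.155650


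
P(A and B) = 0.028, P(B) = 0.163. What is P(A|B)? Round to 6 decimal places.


P(A|B) = P(A and B) / P(B) = 0.028 / 0.163 = 28/163 ≈ 0.17177914

0.171779


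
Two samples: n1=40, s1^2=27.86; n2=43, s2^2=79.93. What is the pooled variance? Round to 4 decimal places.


sp^2 = ((n1-1)*s1^2 + (n2-1)*s2^2)/(n1+n2-2)
(n1-1)*s1^2 = 39 * 27.86 = 1086.54
(n2-1)*s2^2 = 42 * 79.93 = 3357.06
numerator = 1086.54 + 3357.06 = 4443.6
n1+n2-2 = 81
sp^2 = 4443.6 / 81 = 7406/135 ≈ 54.859259

54.8593


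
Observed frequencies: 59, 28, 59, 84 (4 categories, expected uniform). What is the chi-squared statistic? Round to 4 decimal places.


chi2 = sum((O-E)^2/E), E = total/4
total = 230, E = 230/4 = 57.5
(59 - 57.5)^2 / 57.5 = 2.25 / 57.5 = 9/230 ≈ 0.039130
(28 - 57.5)^2 / 57.5 = 870.25 / 57.5 = 3481/230 ≈ 15.134783
(59 - 57.5)^2 / 57.5 = 2.25 / 57.5 = 9/230 ≈ 0.039130
(84 - 57.5)^2 / 57.5 = 702.25 / 57.5 = 2809/230 ≈ 12.213043
chi2 = 3154/115 ≈ 27.426087

27.4261


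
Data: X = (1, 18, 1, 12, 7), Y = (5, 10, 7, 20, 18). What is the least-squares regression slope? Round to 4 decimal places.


b = sum((xi-xbar)(yi-ybar)) / sum((xi-xbar)^2)
n = 5, xbar = 39/5 = 7.8, ybar = 60/5 = 12
Sxy = sum((xi-xbar)(yi-ybar)) = 90
Sxx = sum((xi-xbar)^2) = 214.8
b = Sxy / Sxx = 75/179 ≈ 0.418994

0.4190


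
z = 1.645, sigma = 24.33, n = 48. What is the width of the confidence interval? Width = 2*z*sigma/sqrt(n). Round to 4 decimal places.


width = 2*z*sigma/sqrt(n)
2*z*sigma = 2 * 1.645 * 24.33 = 80.0457
sqrt(48) ≈ 6.928203
width = 80.0457 / 6.928203 ≈ 11.553602

11.5536


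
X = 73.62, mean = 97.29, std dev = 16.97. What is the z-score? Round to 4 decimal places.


z = (X - mu) / sigma
X - mu = 73.62 - 97.29 = -23.67
z = -23.67 / 16.97 = -2367/1697 ≈ -1.394814

-1.3948


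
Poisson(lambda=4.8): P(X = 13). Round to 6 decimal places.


P = e^(-lam) * lam^k / k!
e^(-4.8) ≈ 0.008229747
lam^k = 4.8^13 ≈ 718019246.870821
k! = 13! = 6227020800
P = 0.008229747 * 718019246.870821 / 6227020800 ≈ 0.000949

0.000949


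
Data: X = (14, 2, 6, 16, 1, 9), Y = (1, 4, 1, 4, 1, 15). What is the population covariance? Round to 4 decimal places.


Cov = (1/n)*sum((xi-xbar)(yi-ybar))
n = 6, xbar = 48/6 = 8, ybar = 26/6 = 13/3 ≈ 4.333333
sum((xi-xbar)(yi-ybar)) = 20
Cov = 20 / 6 = 10/3 ≈ 3.333333

3.3333


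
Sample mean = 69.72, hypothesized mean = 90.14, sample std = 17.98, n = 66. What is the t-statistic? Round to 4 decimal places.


t = (xbar - mu0) / (s/sqrt(n))
xbar - mu0 = 69.72 - 90.14 = -20.42
sqrt(66) ≈ 8.12403840
s/sqrt(n) = 17.98 / 8.12403840 ≈ 2.21318501
t = -20.42 / 2.21318501 ≈ -9.226522

-9.2265


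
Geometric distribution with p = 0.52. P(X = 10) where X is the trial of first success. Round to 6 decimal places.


P = (1-p)^(k-1) * p
(1-p)^(k-1) = 0.48^9 ≈ 0.001352605
P = 0.001352605 * 0.52 ≈ 0.0007033548

0.000703


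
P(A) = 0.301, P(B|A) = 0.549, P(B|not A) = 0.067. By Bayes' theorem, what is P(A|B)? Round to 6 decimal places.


P(A|B) = P(B|A)*P(A) / P(B), P(B) = P(B|A)*P(A) + P(B|not A)*P(not A)
P(B|A)*P(A) = 0.549 * 0.301 = 0.165249
P(B|not A)*P(not A) = 0.067 * 0.699 = 0.046833
P(B) = 0.165249 + 0.046833 = 0.212082
P(A|B) = 0.165249 / 0.212082 ≈ 0.77917504

0.779175


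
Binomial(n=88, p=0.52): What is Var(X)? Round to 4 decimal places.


Var = n*p*(1-p) = 88 * 0.52 * 0.48 = 21.9648

21.9648


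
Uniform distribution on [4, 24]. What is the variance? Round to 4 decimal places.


Var = (b-a)^2 / 12
(b-a)^2 = (24 - 4)^2 = 400
Var = 400/12 ≈ 33.333333

33.3333


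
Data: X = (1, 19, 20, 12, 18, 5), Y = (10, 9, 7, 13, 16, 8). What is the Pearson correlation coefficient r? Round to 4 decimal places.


r = sum((xi-xbar)(yi-ybar)) / sqrt(sum((xi-xbar)^2) * sum((yi-ybar)^2))
n = 6, xbar = 75/6 = 12.5, ybar = 63/6 = 10.5
Sxy = sum((xi-xbar)(yi-ybar)) = 17.5
Sxx = sum((xi-xbar)^2) = 317.5
Syy = sum((yi-ybar)^2) = 57.5
sqrt(Sxx*Syy) ≈ 135.115691
r = Sxy / sqrt(Sxx*Syy) = 17.5 / 135.115691 ≈ 0.129519

0.1295


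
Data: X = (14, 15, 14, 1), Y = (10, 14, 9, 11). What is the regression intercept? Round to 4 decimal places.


a = ybar - b*xbar, where b = sum((xi-xbar)(yi-ybar)) / sum((xi-xbar)^2)
n = 4, xbar = 44/4 = 11, ybar = 44/4 = 11
Sxy = sum((xi-xbar)(yi-ybar)) = 3
Sxx = sum((xi-xbar)^2) = 134
b = Sxy / Sxx = 3/134 ≈ 0.022388
a = 11 - 0.022388 * 11 = 1441/134 ≈ 10.753731

10.7537


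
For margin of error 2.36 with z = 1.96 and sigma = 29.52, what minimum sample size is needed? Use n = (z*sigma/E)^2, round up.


z*sigma/E = 1.96 * 29.52 / 2.36 = 36162/1475 ≈ 24.516610
(z*sigma/E)^2 ≈ 601.064174
round up: n = 602

602


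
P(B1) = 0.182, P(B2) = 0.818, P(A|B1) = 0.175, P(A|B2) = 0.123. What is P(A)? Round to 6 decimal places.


P(A) = P(A|B1)*P(B1) + P(A|B2)*P(B2)
P(A|B1)*P(B1) = 0.175 * 0.182 = 0.03185
P(A|B2)*P(B2) = 0.123 * 0.818 = 0.100614
P(A) = 0.03185 + 0.100614 = 0.132464

0.132464


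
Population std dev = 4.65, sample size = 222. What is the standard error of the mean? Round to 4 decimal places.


SE = sigma / sqrt(n)
sqrt(222) ≈ 14.899664
SE = 4.65 / 14.899664 ≈ 0.312088

0.3121


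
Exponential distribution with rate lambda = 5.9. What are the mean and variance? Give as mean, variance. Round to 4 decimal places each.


mean = 1/lam, var = 1/lam^2
mean = 1 / 5.9 = 10/59 ≈ 0.169492
lam^2 = 5.9^2 = 34.81
var = 1 / 34.81 = 100/3481 ≈ 0.028727

0.1695, 0.0287


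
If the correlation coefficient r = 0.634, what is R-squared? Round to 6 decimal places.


R^2 = r^2 = (0.634)^2 = 0.401956

0.401956


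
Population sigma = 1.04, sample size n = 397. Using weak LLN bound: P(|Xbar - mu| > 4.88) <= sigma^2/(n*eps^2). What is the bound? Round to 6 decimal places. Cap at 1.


bound = min(1, sigma^2/(n*eps^2))
sigma^2 = 1.04^2 = 1.0816
n*eps^2 = 397 * 4.88^2 = 397 * 23.8144 = 9454.3168
sigma^2/(n*eps^2) = 1.0816 / 9454.3168 ≈ 0.00011440

0.000114


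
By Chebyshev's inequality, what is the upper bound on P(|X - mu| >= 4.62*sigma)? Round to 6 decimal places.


P <= 1/k^2
k^2 = 4.62^2 = 21.3444
1/k^2 = 1 / 21.3444 ≈ 0.04685070

0.046851


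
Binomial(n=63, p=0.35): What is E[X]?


E[X] = n*p = 63 * 0.35 = 22.05

22.05


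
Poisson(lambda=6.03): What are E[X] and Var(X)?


E[X] = Var(X) = lambda = 6.03

6.03, 6.03


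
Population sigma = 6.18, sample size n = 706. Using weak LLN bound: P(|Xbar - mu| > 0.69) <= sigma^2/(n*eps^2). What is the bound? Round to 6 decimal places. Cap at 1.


bound = min(1, sigma^2/(n*eps^2))
sigma^2 = 6.18^2 = 38.1924
n*eps^2 = 706 * 0.69^2 = 706 * 0.4761 = 336.1266
sigma^2/(n*eps^2) = 38.1924 / 336.1266 ≈ 0.11362504

0.113625


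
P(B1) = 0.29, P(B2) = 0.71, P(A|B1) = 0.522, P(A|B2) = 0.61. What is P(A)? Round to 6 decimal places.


P(A) = P(A|B1)*P(B1) + P(A|B2)*P(B2)
P(A|B1)*P(B1) = 0.522 * 0.29 = 0.15138
P(A|B2)*P(B2) = 0.61 * 0.71 = 0.4331
P(A) = 0.15138 + 0.4331 = 0.58448

0.584480


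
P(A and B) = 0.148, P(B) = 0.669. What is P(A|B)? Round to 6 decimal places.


P(A|B) = P(A and B) / P(B) = 0.148 / 0.669 = 148/669 ≈ 0.22122571

0.221226


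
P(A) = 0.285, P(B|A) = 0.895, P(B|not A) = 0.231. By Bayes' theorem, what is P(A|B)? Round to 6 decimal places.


P(A|B) = P(B|A)*P(A) / P(B), P(B) = P(B|A)*P(A) + P(B|not A)*P(not A)
P(B|A)*P(A) = 0.895 * 0.285 = 0.255075
P(B|not A)*P(not A) = 0.231 * 0.715 = 0.165165
P(B) = 0.255075 + 0.165165 = 0.42024
P(A|B) = 0.255075 / 0.42024 ≈ 0.60697459

0.606975


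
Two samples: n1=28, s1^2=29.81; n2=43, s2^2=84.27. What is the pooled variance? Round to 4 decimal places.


sp^2 = ((n1-1)*s1^2 + (n2-1)*s2^2)/(n1+n2-2)
(n1-1)*s1^2 = 27 * 29.81 = 804.87
(n2-1)*s2^2 = 42 * 84.27 = 3539.34
numerator = 804.87 + 3539.34 = 4344.21
n1+n2-2 = 69
sp^2 = 4344.21 / 69 = 144807/2300 ≈ 62.959565

62.9596


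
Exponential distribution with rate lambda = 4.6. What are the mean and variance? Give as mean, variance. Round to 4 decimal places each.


mean = 1/lam, var = 1/lam^2
mean = 1 / 4.6 = 5/23 ≈ 0.217391
lam^2 = 4.6^2 = 21.16
var = 1 / 21.16 = 25/529 ≈ 0.047259

0.2174, 0.0473


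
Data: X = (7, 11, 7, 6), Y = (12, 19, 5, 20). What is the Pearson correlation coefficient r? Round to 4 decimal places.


r = sum((xi-xbar)(yi-ybar)) / sqrt(sum((xi-xbar)^2) * sum((yi-ybar)^2))
n = 4, xbar = 31/4 = 7.75, ybar = 56/4 = 14
Sxy = sum((xi-xbar)(yi-ybar)) = 14
Sxx = sum((xi-xbar)^2) = 14.75
Syy = sum((yi-ybar)^2) = 146
sqrt(Sxx*Syy) ≈ 46.405819
r = Sxy / sqrt(Sxx*Syy) = 14 / 46.405819 ≈ 0.301686

0.3017


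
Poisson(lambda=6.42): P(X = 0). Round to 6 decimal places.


P = e^(-lam) * lam^k / k!
e^(-6.42) ≈ 0.001628656
lam^k = 6.42^0 = 1
k! = 0! = 1
P = 0.001628656 * 1 / 1 ≈ 0.001629

0.001629


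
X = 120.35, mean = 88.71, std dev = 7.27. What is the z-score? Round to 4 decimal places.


z = (X - mu) / sigma
X - mu = 120.35 - 88.71 = 31.64
z = 31.64 / 7.27 = 3164/727 ≈ 4.352132

4.3521


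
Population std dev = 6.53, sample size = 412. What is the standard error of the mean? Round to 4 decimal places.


SE = sigma / sqrt(n)
sqrt(412) ≈ 20.297783
SE = 6.53 / 20.297783 ≈ 0.321710

0.3217


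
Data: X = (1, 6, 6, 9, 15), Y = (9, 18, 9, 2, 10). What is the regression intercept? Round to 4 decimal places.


a = ybar - b*xbar, where b = sum((xi-xbar)(yi-ybar)) / sum((xi-xbar)^2)
n = 5, xbar = 37/5 = 7.4, ybar = 48/5 = 9.6
Sxy = sum((xi-xbar)(yi-ybar)) = -16.2
Sxx = sum((xi-xbar)^2) = 105.2
b = Sxy / Sxx = -81/526 ≈ -0.153992
a = 9.6 - (-0.153992) * 7.4 = 5649/526 ≈ 10.739544

10.7395


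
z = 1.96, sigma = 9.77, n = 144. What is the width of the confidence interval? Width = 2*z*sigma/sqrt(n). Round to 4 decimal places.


width = 2*z*sigma/sqrt(n)
2*z*sigma = 2 * 1.96 * 9.77 = 38.2984
sqrt(144) = 12
width = 38.2984 / 12 ≈ 3.191533

3.1915


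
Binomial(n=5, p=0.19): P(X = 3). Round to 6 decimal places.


P = C(n,k) * p^k * (1-p)^(n-k)
C(5,3) = 10
p^k = 0.19^3 = 0.006859
(1-p)^(n-k) = 0.81^2 = 0.6561
P = 10 * 0.006859 * 0.6561 ≈ 0.045002

0.045002


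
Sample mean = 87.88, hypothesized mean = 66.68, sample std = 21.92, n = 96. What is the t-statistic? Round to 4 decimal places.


t = (xbar - mu0) / (s/sqrt(n))
xbar - mu0 = 87.88 - 66.68 = 21.2
sqrt(96) ≈ 9.79795897
s/sqrt(n) = 21.92 / 9.79795897 ≈ 2.23720063
t = 21.2 / 2.23720063 ≈ 9.476128

9.4761


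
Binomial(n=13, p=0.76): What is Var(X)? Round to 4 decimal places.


Var = n*p*(1-p) = 13 * 0.76 * 0.24 = 2.3712

2.3712


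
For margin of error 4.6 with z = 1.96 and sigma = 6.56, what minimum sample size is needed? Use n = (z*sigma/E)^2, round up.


z*sigma/E = 1.96 * 6.56 / 4.6 = 8036/2875 ≈ 2.795130
(z*sigma/E)^2 ≈ 7.812754
round up: n = 8

8


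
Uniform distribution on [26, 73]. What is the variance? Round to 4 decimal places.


Var = (b-a)^2 / 12
(b-a)^2 = (73 - 26)^2 = 2209
Var = 2209/12 ≈ 184.083333

184.0833


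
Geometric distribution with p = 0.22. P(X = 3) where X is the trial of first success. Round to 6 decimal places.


P = (1-p)^(k-1) * p
(1-p)^(k-1) = 0.78^2 = 0.6084
P = 0.6084 * 0.22 = 0.133848

0.133848


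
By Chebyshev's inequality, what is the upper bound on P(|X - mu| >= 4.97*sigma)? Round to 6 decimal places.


P <= 1/k^2
k^2 = 4.97^2 = 24.7009
1/k^2 = 1 / 24.7009 ≈ 0.04048435

0.040484


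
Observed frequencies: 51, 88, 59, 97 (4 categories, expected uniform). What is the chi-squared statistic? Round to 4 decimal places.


chi2 = sum((O-E)^2/E), E = total/4
total = 295, E = 295/4 = 73.75
(51 - 73.75)^2 / 73.75 = 517.5625 / 73.75 = 8281/1180 ≈ 7.017797
(88 - 73.75)^2 / 73.75 = 203.0625 / 73.75 = 3249/1180 ≈ 2.753390
(59 - 73.75)^2 / 73.75 = 217.5625 / 73.75 = 2.95
(97 - 73.75)^2 / 73.75 = 540.5625 / 73.75 = 8649/1180 ≈ 7.329661
chi2 = 1183/59 ≈ 20.050847

20.0508


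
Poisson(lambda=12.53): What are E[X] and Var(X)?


E[X] = Var(X) = lambda = 12.53

12.53, 12.53


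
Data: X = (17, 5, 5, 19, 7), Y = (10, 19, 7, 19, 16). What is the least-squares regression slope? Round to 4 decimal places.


b = sum((xi-xbar)(yi-ybar)) / sum((xi-xbar)^2)
n = 5, xbar = 53/5 = 10.6, ybar = 71/5 = 14.2
Sxy = sum((xi-xbar)(yi-ybar)) = 20.4
Sxx = sum((xi-xbar)^2) = 187.2
b = Sxy / Sxx = 17/156 ≈ 0.108974

0.1090


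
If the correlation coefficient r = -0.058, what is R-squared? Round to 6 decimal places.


R^2 = r^2 = (-0.058)^2 = 0.003364

0.003364


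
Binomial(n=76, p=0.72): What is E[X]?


E[X] = n*p = 76 * 0.72 = 54.72

54.72


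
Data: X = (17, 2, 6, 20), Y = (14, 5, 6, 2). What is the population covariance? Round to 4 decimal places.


Cov = (1/n)*sum((xi-xbar)(yi-ybar))
n = 4, xbar = 45/4 = 11.25, ybar = 27/4 = 6.75
sum((xi-xbar)(yi-ybar)) = 20.25
Cov = 20.25 / 4 = 5.0625

5.0625


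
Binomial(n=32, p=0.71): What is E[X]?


E[X] = n*p = 32 * 0.71 = 22.72

22.72


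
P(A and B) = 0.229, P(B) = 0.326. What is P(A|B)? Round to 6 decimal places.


P(A|B) = P(A and B) / P(B) = 0.229 / 0.326 = 229/326 ≈ 0.70245399

0.702454


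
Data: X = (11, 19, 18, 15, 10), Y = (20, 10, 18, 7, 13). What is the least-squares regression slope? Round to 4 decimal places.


b = sum((xi-xbar)(yi-ybar)) / sum((xi-xbar)^2)
n = 5, xbar = 73/5 = 14.6, ybar = 68/5 = 13.6
Sxy = sum((xi-xbar)(yi-ybar)) = -23.8
Sxx = sum((xi-xbar)^2) = 65.2
b = Sxy / Sxx = -119/326 ≈ -0.365031

-0.3650


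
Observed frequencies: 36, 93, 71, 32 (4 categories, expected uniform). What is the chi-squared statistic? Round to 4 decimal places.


chi2 = sum((O-E)^2/E), E = total/4
total = 232, E = 232/4 = 58
(36 - 58)^2 / 58 = 484 / 58 = 242/29 ≈ 8.344828
(93 - 58)^2 / 58 = 1225 / 58 = 1225/58 ≈ 21.120690
(71 - 58)^2 / 58 = 169 / 58 = 169/58 ≈ 2.913793
(32 - 58)^2 / 58 = 676 / 58 = 338/29 ≈ 11.655172
chi2 = 1277/29 ≈ 44.034483

44.0345


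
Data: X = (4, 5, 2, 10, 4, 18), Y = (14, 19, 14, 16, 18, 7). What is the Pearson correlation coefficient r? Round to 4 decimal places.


r = sum((xi-xbar)(yi-ybar)) / sqrt(sum((xi-xbar)^2) * sum((yi-ybar)^2))
n = 6, xbar = 43/6 ≈ 7.166667, ybar = 88/6 = 44/3 ≈ 14.666667
Sxy = sum((xi-xbar)(yi-ybar)) = -281/3 ≈ -93.666667
Sxx = sum((xi-xbar)^2) = 1061/6 ≈ 176.833333
Syy = sum((yi-ybar)^2) = 274/3 ≈ 91.333333
sqrt(Sxx*Syy) ≈ 127.085710
r = Sxy / sqrt(Sxx*Syy) = -93.666667 / 127.085710 ≈ -0.737035

-0.7370


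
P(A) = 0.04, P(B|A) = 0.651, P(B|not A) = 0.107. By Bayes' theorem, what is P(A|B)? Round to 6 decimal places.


P(A|B) = P(B|A)*P(A) / P(B), P(B) = P(B|A)*P(A) + P(B|not A)*P(not A)
P(B|A)*P(A) = 0.651 * 0.04 = 0.02604
P(B|not A)*P(not A) = 0.107 * 0.96 = 0.10272
P(B) = 0.02604 + 0.10272 = 0.12876
P(A|B) = 0.02604 / 0.12876 = 217/1073 ≈ 0.20223672

0.202237


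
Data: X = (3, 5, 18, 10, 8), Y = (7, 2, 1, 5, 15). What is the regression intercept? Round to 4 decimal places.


a = ybar - b*xbar, where b = sum((xi-xbar)(yi-ybar)) / sum((xi-xbar)^2)
n = 5, xbar = 44/5 = 8.8, ybar = 30/5 = 6
Sxy = sum((xi-xbar)(yi-ybar)) = -45
Sxx = sum((xi-xbar)^2) = 134.8
b = Sxy / Sxx = -225/674 ≈ -0.333828
a = 6 - (-0.333828) * 8.8 = 3012/337 ≈ 8.937685

8.9377


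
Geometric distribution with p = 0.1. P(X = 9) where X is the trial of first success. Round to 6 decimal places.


P = (1-p)^(k-1) * p
(1-p)^(k-1) = 0.9^8 ≈ 0.4304672
P = 0.4304672 * 0.1 ≈ 0.04304672

0.043047


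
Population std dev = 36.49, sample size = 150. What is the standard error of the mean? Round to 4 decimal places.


SE = sigma / sqrt(n)
sqrt(150) ≈ 12.247449
SE = 36.49 / 12.247449 ≈ 2.979396

2.9794


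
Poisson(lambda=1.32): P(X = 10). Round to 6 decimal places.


P = e^(-lam) * lam^k / k!
e^(-1.32) ≈ 0.2671353
lam^k = 1.32^10 ≈ 16.059770
k! = 10! = 3628800
P = 0.2671353 * 16.059770 / 3628800 ≈ 0.000001

0.000001


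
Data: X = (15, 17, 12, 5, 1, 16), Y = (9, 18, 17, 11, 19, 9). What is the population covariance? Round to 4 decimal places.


Cov = (1/n)*sum((xi-xbar)(yi-ybar))
n = 6, xbar = 66/6 = 11, ybar = 83/6 ≈ 13.833333
sum((xi-xbar)(yi-ybar)) = -50
Cov = -50 / 6 = -25/3 ≈ -8.333333

-8.3333


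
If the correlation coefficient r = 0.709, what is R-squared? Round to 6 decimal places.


R^2 = r^2 = (0.709)^2 = 0.502681

0.502681


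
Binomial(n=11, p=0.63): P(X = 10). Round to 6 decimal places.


P = C(n,k) * p^k * (1-p)^(n-k)
C(11,10) = 11
p^k = 0.63^10 ≈ 0.009849303
(1-p)^(n-k) = 0.37^1 = 0.37
P = 11 * 0.009849303 * 0.37 ≈ 0.040087

0.040087


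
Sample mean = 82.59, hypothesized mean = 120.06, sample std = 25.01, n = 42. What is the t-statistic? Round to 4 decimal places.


t = (xbar - mu0) / (s/sqrt(n))
xbar - mu0 = 82.59 - 120.06 = -37.47
sqrt(42) ≈ 6.48074070
s/sqrt(n) = 25.01 / 6.48074070 ≈ 3.85912678
t = -37.47 / 3.85912678 ≈ -9.709450

-9.7095


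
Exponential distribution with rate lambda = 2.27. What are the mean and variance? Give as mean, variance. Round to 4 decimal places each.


mean = 1/lam, var = 1/lam^2
mean = 1 / 2.27 = 100/227 ≈ 0.440529
lam^2 = 2.27^2 = 5.1529
var = 1 / 5.1529 ≈ 0.194065

0.4405, 0.1941


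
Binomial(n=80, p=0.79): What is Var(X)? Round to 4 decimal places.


Var = n*p*(1-p) = 80 * 0.79 * 0.21 = 13.272

13.2720


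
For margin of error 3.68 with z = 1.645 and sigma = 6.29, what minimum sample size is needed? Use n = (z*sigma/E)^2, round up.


z*sigma/E = 1.645 * 6.29 / 3.68 ≈ 2.811698
(z*sigma/E)^2 ≈ 7.905648
round up: n = 8

8


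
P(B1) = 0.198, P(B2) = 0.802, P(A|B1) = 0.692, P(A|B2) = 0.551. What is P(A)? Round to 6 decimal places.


P(A) = P(A|B1)*P(B1) + P(A|B2)*P(B2)
P(A|B1)*P(B1) = 0.692 * 0.198 = 0.137016
P(A|B2)*P(B2) = 0.551 * 0.802 = 0.441902
P(A) = 0.137016 + 0.441902 = 0.578918

0.578918


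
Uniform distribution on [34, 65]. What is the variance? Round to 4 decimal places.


Var = (b-a)^2 / 12
(b-a)^2 = (65 - 34)^2 = 961
Var = 961/12 ≈ 80.083333

80.0833


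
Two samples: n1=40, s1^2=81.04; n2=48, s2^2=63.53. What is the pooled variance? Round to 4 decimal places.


sp^2 = ((n1-1)*s1^2 + (n2-1)*s2^2)/(n1+n2-2)
(n1-1)*s1^2 = 39 * 81.04 = 3160.56
(n2-1)*s2^2 = 47 * 63.53 = 2985.91
numerator = 3160.56 + 2985.91 = 6146.47
n1+n2-2 = 86
sp^2 = 6146.47 / 86 = 614647/8600 ≈ 71.470581

71.4706


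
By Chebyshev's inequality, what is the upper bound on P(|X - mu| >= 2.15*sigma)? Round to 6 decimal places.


P <= 1/k^2
k^2 = 2.15^2 = 4.6225
1/k^2 = 1 / 4.6225 = 400/1849 ≈ 0.21633315

0.216333


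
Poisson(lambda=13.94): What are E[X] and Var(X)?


E[X] = Var(X) = lambda = 13.94

13.94, 13.94


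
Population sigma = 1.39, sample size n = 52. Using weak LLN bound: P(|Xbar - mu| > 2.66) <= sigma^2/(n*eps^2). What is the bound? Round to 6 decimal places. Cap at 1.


bound = min(1, sigma^2/(n*eps^2))
sigma^2 = 1.39^2 = 1.9321
n*eps^2 = 52 * 2.66^2 = 52 * 7.0756 = 367.9312
sigma^2/(n*eps^2) = 1.9321 / 367.9312 ≈ 0.00525125

0.005251


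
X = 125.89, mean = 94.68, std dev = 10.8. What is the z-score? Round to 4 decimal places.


z = (X - mu) / sigma
X - mu = 125.89 - 94.68 = 31.21
z = 31.21 / 10.8 = 3121/1080 ≈ 2.889815

2.8898


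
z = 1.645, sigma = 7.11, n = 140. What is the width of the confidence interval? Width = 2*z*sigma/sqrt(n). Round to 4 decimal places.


width = 2*z*sigma/sqrt(n)
2*z*sigma = 2 * 1.645 * 7.11 = 23.3919
sqrt(140) ≈ 11.832160
width = 23.3919 / 11.832160 ≈ 1.976976

1.9770


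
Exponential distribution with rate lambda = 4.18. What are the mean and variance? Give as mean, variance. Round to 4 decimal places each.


mean = 1/lam, var = 1/lam^2
mean = 1 / 4.18 = 50/209 ≈ 0.239234
lam^2 = 4.18^2 = 17.4724
var = 1 / 17.4724 ≈ 0.057233

0.2392, 0.0572


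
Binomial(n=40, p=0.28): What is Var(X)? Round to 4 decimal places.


Var = n*p*(1-p) = 40 * 0.28 * 0.72 = 8.064

8.0640


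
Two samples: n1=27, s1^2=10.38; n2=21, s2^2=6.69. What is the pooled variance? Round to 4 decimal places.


sp^2 = ((n1-1)*s1^2 + (n2-1)*s2^2)/(n1+n2-2)
(n1-1)*s1^2 = 26 * 10.38 = 269.88
(n2-1)*s2^2 = 20 * 6.69 = 133.8
numerator = 269.88 + 133.8 = 403.68
n1+n2-2 = 46
sp^2 = 403.68 / 46 = 5046/575 ≈ 8.775652

8.7757


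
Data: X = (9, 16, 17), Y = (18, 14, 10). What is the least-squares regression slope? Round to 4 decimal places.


b = sum((xi-xbar)(yi-ybar)) / sum((xi-xbar)^2)
n = 3, xbar = 42/3 = 14, ybar = 42/3 = 14
Sxy = sum((xi-xbar)(yi-ybar)) = -32
Sxx = sum((xi-xbar)^2) = 38
b = Sxy / Sxx = -16/19 ≈ -0.842105

-0.8421


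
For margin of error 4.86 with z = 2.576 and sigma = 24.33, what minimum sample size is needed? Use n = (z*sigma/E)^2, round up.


z*sigma/E = 2.576 * 24.33 / 4.86 ≈ 12.895901
(z*sigma/E)^2 ≈ 166.304269
round up: n = 167

167


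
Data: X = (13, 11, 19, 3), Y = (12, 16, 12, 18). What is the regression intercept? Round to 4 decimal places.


a = ybar - b*xbar, where b = sum((xi-xbar)(yi-ybar)) / sum((xi-xbar)^2)
n = 4, xbar = 46/4 = 11.5, ybar = 58/4 = 14.5
Sxy = sum((xi-xbar)(yi-ybar)) = -53
Sxx = sum((xi-xbar)^2) = 131
b = Sxy / Sxx = -53/131 ≈ -0.404580
a = 14.5 - (-0.404580) * 11.5 = 2509/131 ≈ 19.152672

19.1527


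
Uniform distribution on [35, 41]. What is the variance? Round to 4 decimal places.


Var = (b-a)^2 / 12
(b-a)^2 = (41 - 35)^2 = 36
Var = 36/12 = 3

3.0000


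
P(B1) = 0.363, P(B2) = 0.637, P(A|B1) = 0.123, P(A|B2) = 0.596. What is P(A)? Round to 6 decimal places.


P(A) = P(A|B1)*P(B1) + P(A|B2)*P(B2)
P(A|B1)*P(B1) = 0.123 * 0.363 = 0.044649
P(A|B2)*P(B2) = 0.596 * 0.637 = 0.379652
P(A) = 0.044649 + 0.379652 = 0.424301

0.424301


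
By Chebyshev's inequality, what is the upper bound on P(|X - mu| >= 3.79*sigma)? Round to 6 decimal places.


P <= 1/k^2
k^2 = 3.79^2 = 14.3641
1/k^2 = 1 / 14.3641 ≈ 0.06961801

0.069618


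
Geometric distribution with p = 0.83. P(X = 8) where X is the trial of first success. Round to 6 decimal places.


P = (1-p)^(k-1) * p
(1-p)^(k-1) = 0.17^7 ≈ 0.000004103387
P = 0.000004103387 * 0.83 ≈ 0.000003405811

0.000003


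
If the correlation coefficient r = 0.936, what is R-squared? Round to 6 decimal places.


R^2 = r^2 = (0.936)^2 = 0.876096

0.876096


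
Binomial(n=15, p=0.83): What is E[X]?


E[X] = n*p = 15 * 0.83 = 12.45

12.45


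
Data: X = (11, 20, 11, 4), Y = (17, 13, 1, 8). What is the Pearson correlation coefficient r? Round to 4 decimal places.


r = sum((xi-xbar)(yi-ybar)) / sqrt(sum((xi-xbar)^2) * sum((yi-ybar)^2))
n = 4, xbar = 46/4 = 11.5, ybar = 39/4 = 9.75
Sxy = sum((xi-xbar)(yi-ybar)) = 41.5
Sxx = sum((xi-xbar)^2) = 129
Syy = sum((yi-ybar)^2) = 142.75
sqrt(Sxx*Syy) ≈ 135.700958
r = Sxy / sqrt(Sxx*Syy) = 41.5 / 135.700958 ≈ 0.305820

0.3058


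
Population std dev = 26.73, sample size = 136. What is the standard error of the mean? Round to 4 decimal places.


SE = sigma / sqrt(n)
sqrt(136) ≈ 11.661904
SE = 26.73 / 11.661904 ≈ 2.292079

2.2921


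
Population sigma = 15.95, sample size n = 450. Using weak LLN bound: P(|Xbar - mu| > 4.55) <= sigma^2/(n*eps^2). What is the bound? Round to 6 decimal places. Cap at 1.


bound = min(1, sigma^2/(n*eps^2))
sigma^2 = 15.95^2 = 254.4025
n*eps^2 = 450 * 4.55^2 = 450 * 20.7025 = 9316.125
sigma^2/(n*eps^2) = 254.4025 / 9316.125 ≈ 0.02730776

0.027308


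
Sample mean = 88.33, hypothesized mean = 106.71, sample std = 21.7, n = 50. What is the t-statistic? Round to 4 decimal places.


t = (xbar - mu0) / (s/sqrt(n))
xbar - mu0 = 88.33 - 106.71 = -18.38
sqrt(50) ≈ 7.07106781
s/sqrt(n) = 21.7 / 7.07106781 ≈ 3.06884343
t = -18.38 / 3.06884343 ≈ -5.989227

-5.9892


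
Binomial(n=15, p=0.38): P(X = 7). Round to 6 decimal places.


P = C(n,k) * p^k * (1-p)^(n-k)
C(15,7) = 6435
p^k = 0.38^7 ≈ 0.001144156
(1-p)^(n-k) = 0.62^8 ≈ 0.02183401
P = 6435 * 0.001144156 * 0.02183401 ≈ 0.160756

0.160756


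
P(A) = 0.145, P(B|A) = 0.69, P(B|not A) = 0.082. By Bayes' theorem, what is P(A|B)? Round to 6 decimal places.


P(A|B) = P(B|A)*P(A) / P(B), P(B) = P(B|A)*P(A) + P(B|not A)*P(not A)
P(B|A)*P(A) = 0.69 * 0.145 = 0.10005
P(B|not A)*P(not A) = 0.082 * 0.855 = 0.07011
P(B) = 0.10005 + 0.07011 = 0.17016
P(A|B) = 0.10005 / 0.17016 = 3335/5672 ≈ 0.58797602

0.587976


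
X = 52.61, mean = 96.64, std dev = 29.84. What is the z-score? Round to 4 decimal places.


z = (X - mu) / sigma
X - mu = 52.61 - 96.64 = -44.03
z = -44.03 / 29.84 = -4403/2984 ≈ -1.475536

-1.4755


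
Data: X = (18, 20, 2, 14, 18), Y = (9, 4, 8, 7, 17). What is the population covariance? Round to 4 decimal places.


Cov = (1/n)*sum((xi-xbar)(yi-ybar))
n = 5, xbar = 72/5 = 14.4, ybar = 45/5 = 9
sum((xi-xbar)(yi-ybar)) = 14
Cov = 14 / 5 = 2.8

2.8000


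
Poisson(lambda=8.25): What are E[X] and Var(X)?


E[X] = Var(X) = lambda = 8.25

8.25, 8.25


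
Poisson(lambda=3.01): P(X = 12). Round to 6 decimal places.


P = e^(-lam) * lam^k / k!
e^(-3.01) ≈ 0.04929168
lam^k = 3.01^12 ≈ 553092.726311
k! = 12! = 479001600
P = 0.04929168 * 553092.726311 / 479001600 ≈ 0.000057

0.000057


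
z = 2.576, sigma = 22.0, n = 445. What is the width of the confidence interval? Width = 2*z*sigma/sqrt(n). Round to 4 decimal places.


width = 2*z*sigma/sqrt(n)
2*z*sigma = 2 * 2.576 * 22.0 = 113.344
sqrt(445) ≈ 21.095023
width = 113.344 / 21.095023 ≈ 5.373021

5.3730


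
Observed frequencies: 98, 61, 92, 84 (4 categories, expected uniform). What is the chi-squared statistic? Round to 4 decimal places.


chi2 = sum((O-E)^2/E), E = total/4
total = 335, E = 335/4 = 83.75
(98 - 83.75)^2 / 83.75 = 203.0625 / 83.75 = 3249/1340 ≈ 2.424627
(61 - 83.75)^2 / 83.75 = 517.5625 / 83.75 = 8281/1340 ≈ 6.179851
(92 - 83.75)^2 / 83.75 = 68.0625 / 83.75 = 1089/1340 ≈ 0.812687
(84 - 83.75)^2 / 83.75 = 0.0625 / 83.75 = 1/1340 ≈ 0.000746
chi2 = 631/67 ≈ 9.417910

9.4179


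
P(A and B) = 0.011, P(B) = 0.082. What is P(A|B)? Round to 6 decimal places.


P(A|B) = P(A and B) / P(B) = 0.011 / 0.082 = 11/82 ≈ 0.13414634

0.134146


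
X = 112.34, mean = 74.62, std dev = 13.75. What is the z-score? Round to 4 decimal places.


z = (X - mu) / sigma
X - mu = 112.34 - 74.62 = 37.72
z = 37.72 / 13.75 = 3772/1375 ≈ 2.743273

2.7433


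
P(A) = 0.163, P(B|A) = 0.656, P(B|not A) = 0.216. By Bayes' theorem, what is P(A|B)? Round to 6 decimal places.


P(A|B) = P(B|A)*P(A) / P(B), P(B) = P(B|A)*P(A) + P(B|not A)*P(not A)
P(B|A)*P(A) = 0.656 * 0.163 = 0.106928
P(B|not A)*P(not A) = 0.216 * 0.837 = 0.180792
P(B) = 0.106928 + 0.180792 = 0.28772
P(A|B) = 0.106928 / 0.28772 ≈ 0.37163909

0.371639


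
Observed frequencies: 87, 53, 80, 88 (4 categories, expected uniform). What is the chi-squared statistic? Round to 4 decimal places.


chi2 = sum((O-E)^2/E), E = total/4
total = 308, E = 308/4 = 77
(87 - 77)^2 / 77 = 100 / 77 = 100/77 ≈ 1.298701
(53 - 77)^2 / 77 = 576 / 77 = 576/77 ≈ 7.480519
(80 - 77)^2 / 77 = 9 / 77 = 9/77 ≈ 0.116883
(88 - 77)^2 / 77 = 121 / 77 = 11/7 ≈ 1.571429
chi2 = 806/77 ≈ 10.467532

10.4675


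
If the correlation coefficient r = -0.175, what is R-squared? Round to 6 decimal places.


R^2 = r^2 = (-0.175)^2 = 0.030625

0.030625


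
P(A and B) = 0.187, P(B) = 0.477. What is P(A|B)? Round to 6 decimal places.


P(A|B) = P(A and B) / P(B) = 0.187 / 0.477 = 187/477 ≈ 0.39203354

0.392034


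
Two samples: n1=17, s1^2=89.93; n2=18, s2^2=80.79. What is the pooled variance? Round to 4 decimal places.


sp^2 = ((n1-1)*s1^2 + (n2-1)*s2^2)/(n1+n2-2)
(n1-1)*s1^2 = 16 * 89.93 = 1438.88
(n2-1)*s2^2 = 17 * 80.79 = 1373.43
numerator = 1438.88 + 1373.43 = 2812.31
n1+n2-2 = 33
sp^2 = 2812.31 / 33 = 281231/3300 ≈ 85.221515

85.2215


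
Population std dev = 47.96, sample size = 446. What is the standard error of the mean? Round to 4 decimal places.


SE = sigma / sqrt(n)
sqrt(446) ≈ 21.118712
SE = 47.96 / 21.118712 ≈ 2.270972

2.2710


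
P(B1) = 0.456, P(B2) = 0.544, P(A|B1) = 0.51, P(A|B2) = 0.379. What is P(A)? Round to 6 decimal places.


P(A) = P(A|B1)*P(B1) + P(A|B2)*P(B2)
P(A|B1)*P(B1) = 0.51 * 0.456 = 0.23256
P(A|B2)*P(B2) = 0.379 * 0.544 = 0.206176
P(A) = 0.23256 + 0.206176 = 0.438736

0.438736


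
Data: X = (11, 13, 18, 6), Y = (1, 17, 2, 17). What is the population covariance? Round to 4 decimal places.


Cov = (1/n)*sum((xi-xbar)(yi-ybar))
n = 4, xbar = 48/4 = 12, ybar = 37/4 = 9.25
sum((xi-xbar)(yi-ybar)) = -74
Cov = -74 / 4 = -18.5

-18.5000


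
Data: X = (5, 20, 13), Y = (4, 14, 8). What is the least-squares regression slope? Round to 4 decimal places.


b = sum((xi-xbar)(yi-ybar)) / sum((xi-xbar)^2)
n = 3, xbar = 38/3 ≈ 12.666667, ybar = 26/3 ≈ 8.666667
Sxy = sum((xi-xbar)(yi-ybar)) = 224/3 ≈ 74.666667
Sxx = sum((xi-xbar)^2) = 338/3 ≈ 112.666667
b = Sxy / Sxx = 112/169 ≈ 0.662722

0.6627


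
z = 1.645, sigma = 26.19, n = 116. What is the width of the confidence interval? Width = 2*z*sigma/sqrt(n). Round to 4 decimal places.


width = 2*z*sigma/sqrt(n)
2*z*sigma = 2 * 1.645 * 26.19 = 86.1651
sqrt(116) ≈ 10.770330
width = 86.1651 / 10.770330 ≈ 8.000229

8.0002


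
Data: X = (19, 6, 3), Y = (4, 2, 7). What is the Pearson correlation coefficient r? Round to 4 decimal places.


r = sum((xi-xbar)(yi-ybar)) / sqrt(sum((xi-xbar)^2) * sum((yi-ybar)^2))
n = 3, xbar = 28/3 ≈ 9.333333, ybar = 13/3 ≈ 4.333333
Sxy = sum((xi-xbar)(yi-ybar)) = -37/3 ≈ -12.333333
Sxx = sum((xi-xbar)^2) = 434/3 ≈ 144.666667
Syy = sum((yi-ybar)^2) = 38/3 ≈ 12.666667
sqrt(Sxx*Syy) ≈ 42.807061
r = Sxy / sqrt(Sxx*Syy) = -12.333333 / 42.807061 ≈ -0.288114

-0.2881


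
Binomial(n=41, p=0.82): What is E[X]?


E[X] = n*p = 41 * 0.82 = 33.62

33.62


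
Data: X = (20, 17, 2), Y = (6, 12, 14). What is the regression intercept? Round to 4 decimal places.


a = ybar - b*xbar, where b = sum((xi-xbar)(yi-ybar)) / sum((xi-xbar)^2)
n = 3, xbar = 39/3 = 13, ybar = 32/3 ≈ 10.666667
Sxy = sum((xi-xbar)(yi-ybar)) = -64
Sxx = sum((xi-xbar)^2) = 186
b = Sxy / Sxx = -32/93 ≈ -0.344086
a = 10.666667 - (-0.344086) * 13 = 1408/93 ≈ 15.139785

15.1398


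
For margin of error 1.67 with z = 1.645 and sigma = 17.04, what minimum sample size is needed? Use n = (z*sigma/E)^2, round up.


z*sigma/E = 1.645 * 17.04 / 1.67 = 70077/4175 ≈ 16.784910
(z*sigma/E)^2 ≈ 281.733210
round up: n = 282

282


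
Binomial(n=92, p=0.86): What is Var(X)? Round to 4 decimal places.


Var = n*p*(1-p) = 92 * 0.86 * 0.14 = 11.0768

11.0768


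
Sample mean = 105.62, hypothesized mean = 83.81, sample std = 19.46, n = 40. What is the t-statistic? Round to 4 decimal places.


t = (xbar - mu0) / (s/sqrt(n))
xbar - mu0 = 105.62 - 83.81 = 21.81
sqrt(40) ≈ 6.32455532
s/sqrt(n) = 19.46 / 6.32455532 ≈ 3.07689616
t = 21.81 / 3.07689616 ≈ 7.088312

7.0883


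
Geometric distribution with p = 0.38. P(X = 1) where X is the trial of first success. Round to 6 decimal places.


P = (1-p)^(k-1) * p
(1-p)^(k-1) = 0.62^0 = 1
P = 1 * 0.38 = 0.38

0.380000


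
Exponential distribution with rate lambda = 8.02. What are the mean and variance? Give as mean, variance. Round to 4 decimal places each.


mean = 1/lam, var = 1/lam^2
mean = 1 / 8.02 = 50/401 ≈ 0.124688
lam^2 = 8.02^2 = 64.3204
var = 1 / 64.3204 ≈ 0.015547

0.1247, 0.0155


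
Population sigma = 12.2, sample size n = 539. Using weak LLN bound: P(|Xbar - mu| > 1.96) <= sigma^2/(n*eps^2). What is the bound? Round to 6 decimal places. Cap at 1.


bound = min(1, sigma^2/(n*eps^2))
sigma^2 = 12.2^2 = 148.84
n*eps^2 = 539 * 1.96^2 = 539 * 3.8416 = 2070.6224
sigma^2/(n*eps^2) = 148.84 / 2070.6224 ≈ 0.07188177

0.071882


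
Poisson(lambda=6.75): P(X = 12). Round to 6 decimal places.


P = e^(-lam) * lam^k / k!
e^(-6.75) ≈ 0.001170880
lam^k = 6.75^12 ≈ 8946337419.569440
k! = 12! = 479001600
P = 0.001170880 * 8946337419.569440 / 479001600 ≈ 0.021869

0.021869


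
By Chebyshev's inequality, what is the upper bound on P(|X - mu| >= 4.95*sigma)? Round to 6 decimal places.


P <= 1/k^2
k^2 = 4.95^2 = 24.5025
1/k^2 = 1 / 24.5025 = 400/9801 ≈ 0.04081216

0.040812


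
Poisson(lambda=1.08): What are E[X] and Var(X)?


E[X] = Var(X) = lambda = 1.08

1.08, 1.08


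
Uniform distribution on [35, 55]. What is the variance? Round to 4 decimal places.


Var = (b-a)^2 / 12
(b-a)^2 = (55 - 35)^2 = 400
Var = 400/12 ≈ 33.333333

33.3333


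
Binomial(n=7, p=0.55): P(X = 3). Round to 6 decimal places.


P = C(n,k) * p^k * (1-p)^(n-k)
C(7,3) = 35
p^k = 0.55^3 = 0.166375
(1-p)^(n-k) = 0.45^4 = 0.04100625
P = 35 * 0.166375 * 0.04100625 ≈ 0.238785

0.238785


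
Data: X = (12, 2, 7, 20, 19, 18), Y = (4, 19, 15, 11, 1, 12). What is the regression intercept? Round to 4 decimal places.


a = ybar - b*xbar, where b = sum((xi-xbar)(yi-ybar)) / sum((xi-xbar)^2)
n = 6, xbar = 78/6 = 13, ybar = 62/6 = 31/3 ≈ 10.333333
Sxy = sum((xi-xbar)(yi-ybar)) = -160
Sxx = sum((xi-xbar)^2) = 268
b = Sxy / Sxx = -40/67 ≈ -0.597015
a = 10.333333 - (-0.597015) * 13 = 3637/201 ≈ 18.094527

18.0945


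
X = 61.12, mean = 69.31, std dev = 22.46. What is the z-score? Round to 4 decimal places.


z = (X - mu) / sigma
X - mu = 61.12 - 69.31 = -8.19
z = -8.19 / 22.46 = -819/2246 ≈ -0.364648

-0.3646


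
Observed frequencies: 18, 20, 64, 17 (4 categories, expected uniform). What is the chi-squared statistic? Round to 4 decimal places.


chi2 = sum((O-E)^2/E), E = total/4
total = 119, E = 119/4 = 29.75
(18 - 29.75)^2 / 29.75 = 138.0625 / 29.75 = 2209/476 ≈ 4.640756
(20 - 29.75)^2 / 29.75 = 95.0625 / 29.75 = 1521/476 ≈ 3.195378
(64 - 29.75)^2 / 29.75 = 1173.0625 / 29.75 = 18769/476 ≈ 39.430672
(17 - 29.75)^2 / 29.75 = 162.5625 / 29.75 = 153/28 ≈ 5.464286
chi2 = 6275/119 ≈ 52.731092

52.7311


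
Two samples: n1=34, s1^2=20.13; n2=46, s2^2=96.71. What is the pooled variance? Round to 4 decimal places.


sp^2 = ((n1-1)*s1^2 + (n2-1)*s2^2)/(n1+n2-2)
(n1-1)*s1^2 = 33 * 20.13 = 664.29
(n2-1)*s2^2 = 45 * 96.71 = 4351.95
numerator = 664.29 + 4351.95 = 5016.24
n1+n2-2 = 78
sp^2 = 5016.24 / 78 = 20901/325 ≈ 64.310769

64.3108


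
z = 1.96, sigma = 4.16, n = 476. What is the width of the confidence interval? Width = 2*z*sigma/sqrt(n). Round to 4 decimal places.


width = 2*z*sigma/sqrt(n)
2*z*sigma = 2 * 1.96 * 4.16 = 16.3072
sqrt(476) ≈ 21.817424
width = 16.3072 / 21.817424 ≈ 0.747439

0.7474


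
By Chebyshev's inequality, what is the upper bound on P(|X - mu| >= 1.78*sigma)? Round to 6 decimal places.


P <= 1/k^2
k^2 = 1.78^2 = 3.1684
1/k^2 = 1 / 3.1684 = 2500/7921 ≈ 0.31561672

0.315617


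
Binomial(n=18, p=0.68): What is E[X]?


E[X] = n*p = 18 * 0.68 = 12.24

12.24


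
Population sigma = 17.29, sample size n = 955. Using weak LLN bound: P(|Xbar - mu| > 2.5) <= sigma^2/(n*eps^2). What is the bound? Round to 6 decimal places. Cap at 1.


bound = min(1, sigma^2/(n*eps^2))
sigma^2 = 17.29^2 = 298.9441
n*eps^2 = 955 * 2.5^2 = 955 * 6.25 = 5968.75
sigma^2/(n*eps^2) = 298.9441 / 5968.75 ≈ 0.05008488

0.050085
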